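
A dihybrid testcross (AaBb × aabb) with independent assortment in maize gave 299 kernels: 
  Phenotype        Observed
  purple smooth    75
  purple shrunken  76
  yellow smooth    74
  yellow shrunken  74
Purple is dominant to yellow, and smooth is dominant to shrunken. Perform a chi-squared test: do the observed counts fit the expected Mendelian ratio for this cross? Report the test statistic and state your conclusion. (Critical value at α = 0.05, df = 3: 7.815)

0.037; consistent

A dihybrid testcross with independent assortment gives a 1:1:1:1 ratio.
Under the 1:1:1:1 hypothesis (Σ ratio = 4, N = 299):
  purple smooth: 299 × 1/4 = 74.75
  purple shrunken: 299 × 1/4 = 74.75
  yellow smooth: 299 × 1/4 = 74.75
  yellow shrunken: 299 × 1/4 = 74.75
χ² = Σ (O − E)² / E
  purple smooth: (75 − 74.75)² / 74.75 = 0.0008
  purple shrunken: (76 − 74.75)² / 74.75 = 0.0209
  yellow smooth: (74 − 74.75)² / 74.75 = 0.0075
  yellow shrunken: (74 − 74.75)² / 74.75 = 0.0075
χ² = 0.0008 + 0.0209 + 0.0075 + 0.0075 = 0.0367 ≈ 0.037
Degrees of freedom = 4 − 1 = 3; critical value at α = 0.05 is 7.815.
Since 0.037 < 7.815, we fail to reject the null hypothesis — the data are consistent with the 1:1:1:1 ratio.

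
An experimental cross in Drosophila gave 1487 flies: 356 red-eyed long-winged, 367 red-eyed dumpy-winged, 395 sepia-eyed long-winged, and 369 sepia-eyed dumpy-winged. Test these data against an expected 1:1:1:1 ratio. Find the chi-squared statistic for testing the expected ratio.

Under the 1:1:1:1 hypothesis (Σ ratio = 4, N = 1487):
  red-eyed long-winged: 1487 × 1/4 = 371.75
  red-eyed dumpy-winged: 1487 × 1/4 = 371.75
  sepia-eyed long-winged: 1487 × 1/4 = 371.75
  sepia-eyed dumpy-winged: 1487 × 1/4 = 371.75
χ² = Σ (O − E)² / E
  red-eyed long-winged: (356 − 371.75)² / 371.75 = 0.6673
  red-eyed dumpy-winged: (367 − 371.75)² / 371.75 = 0.0607
  sepia-eyed long-winged: (395 − 371.75)² / 371.75 = 1.4541
  sepia-eyed dumpy-winged: (369 − 371.75)² / 371.75 = 0.0203
χ² = 0.6673 + 0.0607 + 1.4541 + 0.0203 = 2.2024 ≈ 2.202

2.202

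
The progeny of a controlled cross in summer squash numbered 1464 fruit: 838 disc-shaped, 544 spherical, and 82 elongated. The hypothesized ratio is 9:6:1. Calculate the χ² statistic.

The 9:6:1 ratio has 16 parts, so with N = 1464 the expected counts are:
  disc-shaped: 1464 × 9/16 = 823.5
  spherical: 1464 × 6/16 = 549
  elongated: 1464 × 1/16 = 91.5
χ² = Σ (O − E)² / E
  disc-shaped: (838 − 823.5)² / 823.5 = 0.2553
  spherical: (544 − 549)² / 549 = 0.0455
  elongated: (82 − 91.5)² / 91.5 = 0.9863
χ² = 0.2553 + 0.0455 + 0.9863 = 1.2871 ≈ 1.287

1.287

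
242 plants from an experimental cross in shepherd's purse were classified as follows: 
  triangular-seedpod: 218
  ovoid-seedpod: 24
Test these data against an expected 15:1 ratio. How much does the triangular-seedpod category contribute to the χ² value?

Expected counts for N = 242 under a 15:1 ratio (total parts = 16):
  triangular-seedpod: 242 × 15/16 = 226.875
  ovoid-seedpod: 242 × 1/16 = 15.125
Contribution of triangular-seedpod: (218 − 226.875)² / 226.875 = 0.3472

0.347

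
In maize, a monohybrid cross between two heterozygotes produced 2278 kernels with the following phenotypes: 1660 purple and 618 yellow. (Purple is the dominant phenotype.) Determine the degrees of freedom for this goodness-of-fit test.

For a monohybrid cross between heterozygotes with complete dominance, the expected phenotypic ratio is 3:1.
A goodness-of-fit test with 2 phenotype classes has df = 2 − 1 = 1.

1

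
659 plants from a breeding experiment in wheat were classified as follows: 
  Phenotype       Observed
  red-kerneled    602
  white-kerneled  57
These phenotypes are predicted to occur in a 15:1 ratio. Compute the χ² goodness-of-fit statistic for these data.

6.475

Total ratio parts = 16. Expected numbers out of 659:
  red-kerneled: 659 × 15/16 = 617.8125
  white-kerneled: 659 × 1/16 = 41.1875
χ² = Σ (O − E)² / E
  red-kerneled: (602 − 617.8125)² / 617.8125 = 0.4047
  white-kerneled: (57 − 41.1875)² / 41.1875 = 6.0707
χ² = 0.4047 + 6.0707 = 6.4754 ≈ 6.475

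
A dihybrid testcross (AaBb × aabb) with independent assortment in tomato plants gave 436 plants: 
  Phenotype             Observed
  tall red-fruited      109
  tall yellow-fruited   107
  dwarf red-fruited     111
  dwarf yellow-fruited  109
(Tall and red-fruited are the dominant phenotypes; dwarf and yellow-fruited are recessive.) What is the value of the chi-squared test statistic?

A dihybrid testcross with independent assortment gives a 1:1:1:1 ratio.
Total ratio parts = 4. Expected numbers out of 436:
  tall red-fruited: 436 × 1/4 = 109
  tall yellow-fruited: 436 × 1/4 = 109
  dwarf red-fruited: 436 × 1/4 = 109
  dwarf yellow-fruited: 436 × 1/4 = 109
χ² = Σ (O − E)² / E
  tall red-fruited: (109 − 109)² / 109 = 0.0000
  tall yellow-fruited: (107 − 109)² / 109 = 0.0367
  dwarf red-fruited: (111 − 109)² / 109 = 0.0367
  dwarf yellow-fruited: (109 − 109)² / 109 = 0.0000
χ² = 0.0000 + 0.0367 + 0.0367 + 0.0000 = 0.0734 ≈ 0.073

0.073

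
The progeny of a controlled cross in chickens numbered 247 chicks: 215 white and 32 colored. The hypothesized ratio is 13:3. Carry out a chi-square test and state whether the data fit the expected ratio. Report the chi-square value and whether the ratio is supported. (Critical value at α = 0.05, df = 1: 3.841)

The 13:3 ratio has 16 parts, so with N = 247 the expected counts are:
  white: 247 × 13/16 = 200.6875
  colored: 247 × 3/16 = 46.3125
χ² = Σ (O − E)² / E
  white: (215 − 200.6875)² / 200.6875 = 1.0207
  colored: (32 − 46.3125)² / 46.3125 = 4.4232
χ² = 1.0207 + 4.4232 = 5.4439 ≈ 5.444
Degrees of freedom = 2 − 1 = 1; critical value at α = 0.05 is 3.841.
Since 5.444 > 3.841, we reject the null hypothesis — the data do not fit the 13:3 ratio.

5.444; not consistent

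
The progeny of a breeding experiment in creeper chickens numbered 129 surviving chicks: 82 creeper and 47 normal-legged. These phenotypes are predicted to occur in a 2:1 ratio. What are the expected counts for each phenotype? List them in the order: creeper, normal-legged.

86, 43

Total ratio parts = 3. Expected numbers out of 129:
  creeper: 129 × 2/3 = 86
  normal-legged: 129 × 1/3 = 43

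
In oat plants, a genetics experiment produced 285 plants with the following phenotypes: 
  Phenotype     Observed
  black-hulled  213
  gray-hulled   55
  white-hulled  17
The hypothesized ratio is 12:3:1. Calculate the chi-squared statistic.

0.085

Under the 12:3:1 hypothesis (Σ ratio = 16, N = 285):
  black-hulled: 285 × 12/16 = 213.75
  gray-hulled: 285 × 3/16 = 53.4375
  white-hulled: 285 × 1/16 = 17.8125
χ² = Σ (O − E)² / E
  black-hulled: (213 − 213.75)² / 213.75 = 0.0026
  gray-hulled: (55 − 53.4375)² / 53.4375 = 0.0457
  white-hulled: (17 − 17.8125)² / 17.8125 = 0.0371
χ² = 0.0026 + 0.0457 + 0.0371 = 0.0854 ≈ 0.085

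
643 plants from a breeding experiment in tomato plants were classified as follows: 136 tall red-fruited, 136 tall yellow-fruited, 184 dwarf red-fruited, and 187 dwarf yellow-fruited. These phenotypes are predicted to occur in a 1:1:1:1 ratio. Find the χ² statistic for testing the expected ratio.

15.271

Expected counts for N = 643 under a 1:1:1:1 ratio (total parts = 4):
  tall red-fruited: 643 × 1/4 = 160.75
  tall yellow-fruited: 643 × 1/4 = 160.75
  dwarf red-fruited: 643 × 1/4 = 160.75
  dwarf yellow-fruited: 643 × 1/4 = 160.75
χ² = Σ (O − E)² / E
  tall red-fruited: (136 − 160.75)² / 160.75 = 3.8107
  tall yellow-fruited: (136 − 160.75)² / 160.75 = 3.8107
  dwarf red-fruited: (184 − 160.75)² / 160.75 = 3.3628
  dwarf yellow-fruited: (187 − 160.75)² / 160.75 = 4.2865
χ² = 3.8107 + 3.8107 + 3.3628 + 4.2865 = 15.2707 ≈ 15.271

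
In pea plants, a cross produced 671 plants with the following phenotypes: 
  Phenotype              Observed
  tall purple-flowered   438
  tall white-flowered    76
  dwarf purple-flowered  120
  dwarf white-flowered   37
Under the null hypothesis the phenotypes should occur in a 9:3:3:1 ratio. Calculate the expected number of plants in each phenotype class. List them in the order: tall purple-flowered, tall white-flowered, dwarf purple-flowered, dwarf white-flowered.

377.4375, 125.8125, 125.8125, 41.9375

Total ratio parts = 16. Expected numbers out of 671:
  tall purple-flowered: 671 × 9/16 = 377.4375
  tall white-flowered: 671 × 3/16 = 125.8125
  dwarf purple-flowered: 671 × 3/16 = 125.8125
  dwarf white-flowered: 671 × 1/16 = 41.9375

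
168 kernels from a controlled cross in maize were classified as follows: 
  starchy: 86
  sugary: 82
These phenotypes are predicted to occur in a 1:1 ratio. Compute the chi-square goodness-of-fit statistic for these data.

The 1:1 ratio has 2 parts, so with N = 168 the expected counts are:
  starchy: 168 × 1/2 = 84
  sugary: 168 × 1/2 = 84
χ² = Σ (O − E)² / E
  starchy: (86 − 84)² / 84 = 0.0476
  sugary: (82 − 84)² / 84 = 0.0476
χ² = 0.0476 + 0.0476 = 0.0952 ≈ 0.095

0.095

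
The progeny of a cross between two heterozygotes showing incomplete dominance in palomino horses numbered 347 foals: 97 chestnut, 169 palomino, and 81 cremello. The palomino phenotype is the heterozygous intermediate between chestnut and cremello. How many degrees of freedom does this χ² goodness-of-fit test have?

2

With incomplete dominance, a heterozygote × heterozygote cross gives a 1:2:1 phenotypic ratio.
A goodness-of-fit test with 3 phenotype classes has df = 3 − 1 = 2.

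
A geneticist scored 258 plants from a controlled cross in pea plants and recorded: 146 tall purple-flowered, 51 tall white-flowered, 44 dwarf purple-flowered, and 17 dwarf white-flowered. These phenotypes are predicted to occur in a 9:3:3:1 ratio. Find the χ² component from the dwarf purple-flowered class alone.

The 9:3:3:1 ratio has 16 parts, so with N = 258 the expected counts are:
  tall purple-flowered: 258 × 9/16 = 145.125
  tall white-flowered: 258 × 3/16 = 48.375
  dwarf purple-flowered: 258 × 3/16 = 48.375
  dwarf white-flowered: 258 × 1/16 = 16.125
Contribution of dwarf purple-flowered: (44 − 48.375)² / 48.375 = 0.3957

0.396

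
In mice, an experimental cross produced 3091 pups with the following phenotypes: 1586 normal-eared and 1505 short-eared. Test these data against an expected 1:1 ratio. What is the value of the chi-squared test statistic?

The 1:1 ratio has 2 parts, so with N = 3091 the expected counts are:
  normal-eared: 3091 × 1/2 = 1545.5
  short-eared: 3091 × 1/2 = 1545.5
χ² = Σ (O − E)² / E
  normal-eared: (1586 − 1545.5)² / 1545.5 = 1.0613
  short-eared: (1505 − 1545.5)² / 1545.5 = 1.0613
χ² = 1.0613 + 1.0613 = 2.1226 ≈ 2.123

2.123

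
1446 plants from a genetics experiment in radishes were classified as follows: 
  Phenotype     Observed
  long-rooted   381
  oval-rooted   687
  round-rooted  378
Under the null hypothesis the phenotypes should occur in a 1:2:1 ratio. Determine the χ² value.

3.598

Total ratio parts = 4. Expected numbers out of 1446:
  long-rooted: 1446 × 1/4 = 361.5
  oval-rooted: 1446 × 2/4 = 723
  round-rooted: 1446 × 1/4 = 361.5
χ² = Σ (O − E)² / E
  long-rooted: (381 − 361.5)² / 361.5 = 1.0519
  oval-rooted: (687 − 723)² / 723 = 1.7925
  round-rooted: (378 − 361.5)² / 361.5 = 0.7531
χ² = 1.0519 + 1.7925 + 0.7531 = 3.5975 ≈ 3.598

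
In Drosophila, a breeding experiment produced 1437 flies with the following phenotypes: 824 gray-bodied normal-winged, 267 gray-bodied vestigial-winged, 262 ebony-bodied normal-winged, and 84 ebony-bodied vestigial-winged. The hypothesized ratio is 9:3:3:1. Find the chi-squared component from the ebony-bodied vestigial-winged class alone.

Total ratio parts = 16. Expected numbers out of 1437:
  gray-bodied normal-winged: 1437 × 9/16 = 808.3125
  gray-bodied vestigial-winged: 1437 × 3/16 = 269.4375
  ebony-bodied normal-winged: 1437 × 3/16 = 269.4375
  ebony-bodied vestigial-winged: 1437 × 1/16 = 89.8125
Contribution of ebony-bodied vestigial-winged: (84 − 89.8125)² / 89.8125 = 0.3762

0.376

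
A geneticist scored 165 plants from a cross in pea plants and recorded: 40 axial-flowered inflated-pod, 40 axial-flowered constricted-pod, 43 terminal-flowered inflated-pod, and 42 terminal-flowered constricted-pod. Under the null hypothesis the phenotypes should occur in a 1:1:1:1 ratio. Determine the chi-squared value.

0.164

Expected counts for N = 165 under a 1:1:1:1 ratio (total parts = 4):
  axial-flowered inflated-pod: 165 × 1/4 = 41.25
  axial-flowered constricted-pod: 165 × 1/4 = 41.25
  terminal-flowered inflated-pod: 165 × 1/4 = 41.25
  terminal-flowered constricted-pod: 165 × 1/4 = 41.25
χ² = Σ (O − E)² / E
  axial-flowered inflated-pod: (40 − 41.25)² / 41.25 = 0.0379
  axial-flowered constricted-pod: (40 − 41.25)² / 41.25 = 0.0379
  terminal-flowered inflated-pod: (43 − 41.25)² / 41.25 = 0.0742
  terminal-flowered constricted-pod: (42 − 41.25)² / 41.25 = 0.0136
χ² = 0.0379 + 0.0379 + 0.0742 + 0.0136 = 0.1636 ≈ 0.164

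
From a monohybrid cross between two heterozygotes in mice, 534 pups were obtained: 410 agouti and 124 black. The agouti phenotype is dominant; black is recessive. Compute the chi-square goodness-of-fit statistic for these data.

For a monohybrid cross between heterozygotes with complete dominance, the expected phenotypic ratio is 3:1.
The 3:1 ratio has 4 parts, so with N = 534 the expected counts are:
  agouti: 534 × 3/4 = 400.5
  black: 534 × 1/4 = 133.5
χ² = Σ (O − E)² / E
  agouti: (410 − 400.5)² / 400.5 = 0.2253
  black: (124 − 133.5)² / 133.5 = 0.6760
χ² = 0.2253 + 0.6760 = 0.9013 ≈ 0.901

0.901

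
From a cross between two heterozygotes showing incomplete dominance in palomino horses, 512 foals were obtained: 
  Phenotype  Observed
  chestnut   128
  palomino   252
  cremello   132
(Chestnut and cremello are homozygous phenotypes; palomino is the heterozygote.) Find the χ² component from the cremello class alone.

0.125

With incomplete dominance, a heterozygote × heterozygote cross gives a 1:2:1 phenotypic ratio.
Expected counts for N = 512 under a 1:2:1 ratio (total parts = 4):
  chestnut: 512 × 1/4 = 128
  palomino: 512 × 2/4 = 256
  cremello: 512 × 1/4 = 128
Contribution of cremello: (132 − 128)² / 128 = 0.1250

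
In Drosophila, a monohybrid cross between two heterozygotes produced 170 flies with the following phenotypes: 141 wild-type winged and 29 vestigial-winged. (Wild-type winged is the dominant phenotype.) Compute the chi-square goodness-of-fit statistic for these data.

For a monohybrid cross between heterozygotes with complete dominance, the expected phenotypic ratio is 3:1.
Total ratio parts = 4. Expected numbers out of 170:
  wild-type winged: 170 × 3/4 = 127.5
  vestigial-winged: 170 × 1/4 = 42.5
χ² = Σ (O − E)² / E
  wild-type winged: (141 − 127.5)² / 127.5 = 1.4294
  vestigial-winged: (29 − 42.5)² / 42.5 = 4.2882
χ² = 1.4294 + 4.2882 = 5.7176 ≈ 5.718

5.718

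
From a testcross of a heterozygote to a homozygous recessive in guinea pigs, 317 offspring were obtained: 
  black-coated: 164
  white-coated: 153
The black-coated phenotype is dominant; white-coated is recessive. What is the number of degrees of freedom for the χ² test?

A testcross of a heterozygote (Aa × aa) gives a 1:1 phenotypic ratio.
A goodness-of-fit test with 2 phenotype classes has df = 2 − 1 = 1.

1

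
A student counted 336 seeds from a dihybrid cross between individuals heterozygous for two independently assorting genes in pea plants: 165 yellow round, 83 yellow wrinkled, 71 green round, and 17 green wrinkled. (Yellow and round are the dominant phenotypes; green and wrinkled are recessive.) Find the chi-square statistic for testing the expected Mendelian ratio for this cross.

A dihybrid F₂ with independent assortment and complete dominance at both loci gives a 9:3:3:1 phenotypic ratio.
Under the 9:3:3:1 hypothesis (Σ ratio = 16, N = 336):
  yellow round: 336 × 9/16 = 189
  yellow wrinkled: 336 × 3/16 = 63
  green round: 336 × 3/16 = 63
  green wrinkled: 336 × 1/16 = 21
χ² = Σ (O − E)² / E
  yellow round: (165 − 189)² / 189 = 3.0476
  yellow wrinkled: (83 − 63)² / 63 = 6.3492
  green round: (71 − 63)² / 63 = 1.0159
  green wrinkled: (17 − 21)² / 21 = 0.7619
χ² = 3.0476 + 6.3492 + 1.0159 + 0.7619 = 11.1746 ≈ 11.175

11.175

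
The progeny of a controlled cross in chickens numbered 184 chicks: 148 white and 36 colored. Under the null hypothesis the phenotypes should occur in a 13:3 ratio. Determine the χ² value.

0.080

The 13:3 ratio has 16 parts, so with N = 184 the expected counts are:
  white: 184 × 13/16 = 149.5
  colored: 184 × 3/16 = 34.5
χ² = Σ (O − E)² / E
  white: (148 − 149.5)² / 149.5 = 0.0151
  colored: (36 − 34.5)² / 34.5 = 0.0652
χ² = 0.0151 + 0.0652 = 0.0803 ≈ 0.080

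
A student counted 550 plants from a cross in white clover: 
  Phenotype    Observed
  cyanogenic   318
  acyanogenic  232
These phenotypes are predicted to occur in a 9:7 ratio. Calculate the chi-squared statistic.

0.550

Expected counts for N = 550 under a 9:7 ratio (total parts = 16):
  cyanogenic: 550 × 9/16 = 309.375
  acyanogenic: 550 × 7/16 = 240.625
χ² = Σ (O − E)² / E
  cyanogenic: (318 − 309.375)² / 309.375 = 0.2405
  acyanogenic: (232 − 240.625)² / 240.625 = 0.3092
χ² = 0.2405 + 0.3092 = 0.5497 ≈ 0.550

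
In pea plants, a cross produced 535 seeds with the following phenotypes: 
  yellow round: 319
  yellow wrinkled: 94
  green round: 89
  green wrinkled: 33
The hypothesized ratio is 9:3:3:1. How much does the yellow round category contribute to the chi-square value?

Total ratio parts = 16. Expected numbers out of 535:
  yellow round: 535 × 9/16 = 300.9375
  yellow wrinkled: 535 × 3/16 = 100.3125
  green round: 535 × 3/16 = 100.3125
  green wrinkled: 535 × 1/16 = 33.4375
Contribution of yellow round: (319 − 300.9375)² / 300.9375 = 1.0841

1.084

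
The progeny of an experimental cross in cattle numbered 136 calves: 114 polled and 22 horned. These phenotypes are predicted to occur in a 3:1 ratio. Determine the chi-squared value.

5.647

The 3:1 ratio has 4 parts, so with N = 136 the expected counts are:
  polled: 136 × 3/4 = 102
  horned: 136 × 1/4 = 34
χ² = Σ (O − E)² / E
  polled: (114 − 102)² / 102 = 1.4118
  horned: (22 − 34)² / 34 = 4.2353
χ² = 1.4118 + 4.2353 = 5.6471 ≈ 5.647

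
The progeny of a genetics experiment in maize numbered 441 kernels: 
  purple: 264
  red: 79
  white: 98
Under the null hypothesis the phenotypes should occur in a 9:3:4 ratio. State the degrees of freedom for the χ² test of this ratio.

A goodness-of-fit test with 3 phenotype classes has df = 3 − 1 = 2.

2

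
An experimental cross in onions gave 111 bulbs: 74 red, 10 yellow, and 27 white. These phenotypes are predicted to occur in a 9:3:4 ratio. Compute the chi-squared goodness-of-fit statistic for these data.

7.779

Total ratio parts = 16. Expected numbers out of 111:
  red: 111 × 9/16 = 62.4375
  yellow: 111 × 3/16 = 20.8125
  white: 111 × 4/16 = 27.75
χ² = Σ (O − E)² / E
  red: (74 − 62.4375)² / 62.4375 = 2.1412
  yellow: (10 − 20.8125)² / 20.8125 = 5.6173
  white: (27 − 27.75)² / 27.75 = 0.0203
χ² = 2.1412 + 5.6173 + 0.0203 = 7.7788 ≈ 7.779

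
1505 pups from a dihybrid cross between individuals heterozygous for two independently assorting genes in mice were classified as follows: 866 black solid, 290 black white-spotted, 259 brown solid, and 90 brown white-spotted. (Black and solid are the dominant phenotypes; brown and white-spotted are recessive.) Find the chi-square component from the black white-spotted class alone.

A dihybrid F₂ with independent assortment and complete dominance at both loci gives a 9:3:3:1 phenotypic ratio.
Total ratio parts = 16. Expected numbers out of 1505:
  black solid: 1505 × 9/16 = 846.5625
  black white-spotted: 1505 × 3/16 = 282.1875
  brown solid: 1505 × 3/16 = 282.1875
  brown white-spotted: 1505 × 1/16 = 94.0625
Contribution of black white-spotted: (290 − 282.1875)² / 282.1875 = 0.2163

0.216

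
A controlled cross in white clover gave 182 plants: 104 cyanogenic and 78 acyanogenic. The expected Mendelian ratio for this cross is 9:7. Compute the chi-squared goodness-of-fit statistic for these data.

Total ratio parts = 16. Expected numbers out of 182:
  cyanogenic: 182 × 9/16 = 102.375
  acyanogenic: 182 × 7/16 = 79.625
χ² = Σ (O − E)² / E
  cyanogenic: (104 − 102.375)² / 102.375 = 0.0258
  acyanogenic: (78 − 79.625)² / 79.625 = 0.0332
χ² = 0.0258 + 0.0332 = 0.059

0.059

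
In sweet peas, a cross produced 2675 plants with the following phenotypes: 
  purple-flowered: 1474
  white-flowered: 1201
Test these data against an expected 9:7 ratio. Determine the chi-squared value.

1.431

Expected counts for N = 2675 under a 9:7 ratio (total parts = 16):
  purple-flowered: 2675 × 9/16 = 1504.6875
  white-flowered: 2675 × 7/16 = 1170.3125
χ² = Σ (O − E)² / E
  purple-flowered: (1474 − 1504.6875)² / 1504.6875 = 0.6259
  white-flowered: (1201 − 1170.3125)² / 1170.3125 = 0.8047
χ² = 0.6259 + 0.8047 = 1.4306 ≈ 1.431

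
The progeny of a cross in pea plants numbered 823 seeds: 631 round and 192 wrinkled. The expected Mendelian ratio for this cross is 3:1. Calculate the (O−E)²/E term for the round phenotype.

0.306

Total ratio parts = 4. Expected numbers out of 823:
  round: 823 × 3/4 = 617.25
  wrinkled: 823 × 1/4 = 205.75
Contribution of round: (631 − 617.25)² / 617.25 = 0.3063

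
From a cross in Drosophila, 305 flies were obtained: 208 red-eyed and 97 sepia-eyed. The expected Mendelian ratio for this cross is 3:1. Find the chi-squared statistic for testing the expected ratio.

7.529

Under the 3:1 hypothesis (Σ ratio = 4, N = 305):
  red-eyed: 305 × 3/4 = 228.75
  sepia-eyed: 305 × 1/4 = 76.25
χ² = Σ (O − E)² / E
  red-eyed: (208 − 228.75)² / 228.75 = 1.8822
  sepia-eyed: (97 − 76.25)² / 76.25 = 5.6467
χ² = 1.8822 + 5.6467 = 7.5289 ≈ 7.529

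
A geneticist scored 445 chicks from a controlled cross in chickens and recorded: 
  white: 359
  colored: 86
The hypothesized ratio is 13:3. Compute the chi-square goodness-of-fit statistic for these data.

0.097

Total ratio parts = 16. Expected numbers out of 445:
  white: 445 × 13/16 = 361.5625
  colored: 445 × 3/16 = 83.4375
χ² = Σ (O − E)² / E
  white: (359 − 361.5625)² / 361.5625 = 0.0182
  colored: (86 − 83.4375)² / 83.4375 = 0.0787
χ² = 0.0182 + 0.0787 = 0.0969 ≈ 0.097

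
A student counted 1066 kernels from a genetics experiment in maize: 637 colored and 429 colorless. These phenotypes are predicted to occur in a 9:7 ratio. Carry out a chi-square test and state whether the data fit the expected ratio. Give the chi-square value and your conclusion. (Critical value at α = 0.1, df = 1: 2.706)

5.325; not consistent

The 9:7 ratio has 16 parts, so with N = 1066 the expected counts are:
  colored: 1066 × 9/16 = 599.625
  colorless: 1066 × 7/16 = 466.375
χ² = Σ (O − E)² / E
  colored: (637 − 599.625)² / 599.625 = 2.3296
  colorless: (429 − 466.375)² / 466.375 = 2.9952
χ² = 2.3296 + 2.9952 = 5.3248 ≈ 5.325
Degrees of freedom = 2 − 1 = 1; critical value at α = 0.1 is 2.706.
Since 5.325 > 2.706, we reject the null hypothesis — the data do not fit the 9:7 ratio.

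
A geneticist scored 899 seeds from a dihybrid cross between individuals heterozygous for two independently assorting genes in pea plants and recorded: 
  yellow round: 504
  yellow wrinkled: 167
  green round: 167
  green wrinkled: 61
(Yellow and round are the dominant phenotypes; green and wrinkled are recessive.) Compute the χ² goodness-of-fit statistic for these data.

0.447

A dihybrid F₂ with independent assortment and complete dominance at both loci gives a 9:3:3:1 phenotypic ratio.
Under the 9:3:3:1 hypothesis (Σ ratio = 16, N = 899):
  yellow round: 899 × 9/16 = 505.6875
  yellow wrinkled: 899 × 3/16 = 168.5625
  green round: 899 × 3/16 = 168.5625
  green wrinkled: 899 × 1/16 = 56.1875
χ² = Σ (O − E)² / E
  yellow round: (504 − 505.6875)² / 505.6875 = 0.0056
  yellow wrinkled: (167 − 168.5625)² / 168.5625 = 0.0145
  green round: (167 − 168.5625)² / 168.5625 = 0.0145
  green wrinkled: (61 − 56.1875)² / 56.1875 = 0.4122
χ² = 0.0056 + 0.0145 + 0.0145 + 0.4122 = 0.4468 ≈ 0.447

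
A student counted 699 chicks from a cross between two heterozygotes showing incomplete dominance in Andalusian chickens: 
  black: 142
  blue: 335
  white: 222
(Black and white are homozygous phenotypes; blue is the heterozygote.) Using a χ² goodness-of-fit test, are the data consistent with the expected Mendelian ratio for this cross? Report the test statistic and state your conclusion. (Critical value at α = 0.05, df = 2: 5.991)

19.515; not consistent

With incomplete dominance, a heterozygote × heterozygote cross gives a 1:2:1 phenotypic ratio.
Under the 1:2:1 hypothesis (Σ ratio = 4, N = 699):
  black: 699 × 1/4 = 174.75
  blue: 699 × 2/4 = 349.5
  white: 699 × 1/4 = 174.75
χ² = Σ (O − E)² / E
  black: (142 − 174.75)² / 174.75 = 6.1377
  blue: (335 − 349.5)² / 349.5 = 0.6016
  white: (222 − 174.75)² / 174.75 = 12.7758
χ² = 6.1377 + 0.6016 + 12.7758 = 19.5151 ≈ 19.515
Degrees of freedom = 3 − 1 = 2; critical value at α = 0.05 is 5.991.
Since 19.515 > 5.991, we reject the null hypothesis — the data do not fit the 1:2:1 ratio.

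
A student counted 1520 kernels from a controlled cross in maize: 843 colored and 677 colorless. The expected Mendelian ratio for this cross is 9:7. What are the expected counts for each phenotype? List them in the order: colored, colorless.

855, 665

Total ratio parts = 16. Expected numbers out of 1520:
  colored: 1520 × 9/16 = 855
  colorless: 1520 × 7/16 = 665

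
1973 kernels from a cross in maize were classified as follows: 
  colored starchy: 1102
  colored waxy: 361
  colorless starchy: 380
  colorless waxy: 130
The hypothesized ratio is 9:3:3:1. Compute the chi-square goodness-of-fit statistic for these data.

0.907

Expected counts for N = 1973 under a 9:3:3:1 ratio (total parts = 16):
  colored starchy: 1973 × 9/16 = 1109.8125
  colored waxy: 1973 × 3/16 = 369.9375
  colorless starchy: 1973 × 3/16 = 369.9375
  colorless waxy: 1973 × 1/16 = 123.3125
χ² = Σ (O − E)² / E
  colored starchy: (1102 − 1109.8125)² / 1109.8125 = 0.0550
  colored waxy: (361 − 369.9375)² / 369.9375 = 0.2159
  colorless starchy: (380 − 369.9375)² / 369.9375 = 0.2737
  colorless waxy: (130 − 123.3125)² / 123.3125 = 0.3627
χ² = 0.0550 + 0.2159 + 0.2737 + 0.3627 = 0.9073 ≈ 0.907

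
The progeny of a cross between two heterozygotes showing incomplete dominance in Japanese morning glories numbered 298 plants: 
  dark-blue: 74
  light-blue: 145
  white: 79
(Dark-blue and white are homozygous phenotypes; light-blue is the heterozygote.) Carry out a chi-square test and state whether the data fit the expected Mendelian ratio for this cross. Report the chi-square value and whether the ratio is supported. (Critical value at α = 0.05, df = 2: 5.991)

With incomplete dominance, a heterozygote × heterozygote cross gives a 1:2:1 phenotypic ratio.
Under the 1:2:1 hypothesis (Σ ratio = 4, N = 298):
  dark-blue: 298 × 1/4 = 74.5
  light-blue: 298 × 2/4 = 149
  white: 298 × 1/4 = 74.5
χ² = Σ (O − E)² / E
  dark-blue: (74 − 74.5)² / 74.5 = 0.0034
  light-blue: (145 − 149)² / 149 = 0.1074
  white: (79 − 74.5)² / 74.5 = 0.2718
χ² = 0.0034 + 0.1074 + 0.2718 = 0.3826 ≈ 0.383
Degrees of freedom = 3 − 1 = 2; critical value at α = 0.05 is 5.991.
Since 0.383 < 5.991, we fail to reject the null hypothesis — the data are consistent with the 1:2:1 ratio.

0.383; consistent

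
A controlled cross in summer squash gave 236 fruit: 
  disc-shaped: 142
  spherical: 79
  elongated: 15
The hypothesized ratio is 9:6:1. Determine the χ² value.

1.669

Under the 9:6:1 hypothesis (Σ ratio = 16, N = 236):
  disc-shaped: 236 × 9/16 = 132.75
  spherical: 236 × 6/16 = 88.5
  elongated: 236 × 1/16 = 14.75
χ² = Σ (O − E)² / E
  disc-shaped: (142 − 132.75)² / 132.75 = 0.6445
  spherical: (79 − 88.5)² / 88.5 = 1.0198
  elongated: (15 − 14.75)² / 14.75 = 0.0042
χ² = 0.6445 + 1.0198 + 0.0042 = 1.6685 ≈ 1.669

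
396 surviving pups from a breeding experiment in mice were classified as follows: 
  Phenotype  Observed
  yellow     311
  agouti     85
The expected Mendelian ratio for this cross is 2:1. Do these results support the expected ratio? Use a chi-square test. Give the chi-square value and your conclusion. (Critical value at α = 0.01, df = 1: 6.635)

Under the 2:1 hypothesis (Σ ratio = 3, N = 396):
  yellow: 396 × 2/3 = 264
  agouti: 396 × 1/3 = 132
χ² = Σ (O − E)² / E
  yellow: (311 − 264)² / 264 = 8.3674
  agouti: (85 − 132)² / 132 = 16.7348
χ² = 8.3674 + 16.7348 = 25.1022 ≈ 25.102
Degrees of freedom = 2 − 1 = 1; critical value at α = 0.01 is 6.635.
Since 25.102 > 6.635, we reject the null hypothesis — the data do not fit the 2:1 ratio.

25.102; not consistent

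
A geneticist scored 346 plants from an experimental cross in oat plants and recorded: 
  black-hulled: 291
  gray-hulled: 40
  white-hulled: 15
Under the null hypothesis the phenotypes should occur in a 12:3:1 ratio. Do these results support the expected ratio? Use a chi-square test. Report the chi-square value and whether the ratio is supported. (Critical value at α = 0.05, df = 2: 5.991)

Under the 12:3:1 hypothesis (Σ ratio = 16, N = 346):
  black-hulled: 346 × 12/16 = 259.5
  gray-hulled: 346 × 3/16 = 64.875
  white-hulled: 346 × 1/16 = 21.625
χ² = Σ (O − E)² / E
  black-hulled: (291 − 259.5)² / 259.5 = 3.8237
  gray-hulled: (40 − 64.875)² / 64.875 = 9.5378
  white-hulled: (15 − 21.625)² / 21.625 = 2.0296
χ² = 3.8237 + 9.5378 + 2.0296 = 15.3911 ≈ 15.391
Degrees of freedom = 3 − 1 = 2; critical value at α = 0.05 is 5.991.
Since 15.391 > 5.991, we reject the null hypothesis — the data do not fit the 12:3:1 ratio.

15.391; not consistent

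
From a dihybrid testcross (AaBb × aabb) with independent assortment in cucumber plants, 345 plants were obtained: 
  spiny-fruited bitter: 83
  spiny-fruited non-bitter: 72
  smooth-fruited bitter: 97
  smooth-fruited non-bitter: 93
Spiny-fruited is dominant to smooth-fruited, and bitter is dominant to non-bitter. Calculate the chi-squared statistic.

4.345

A dihybrid testcross with independent assortment gives a 1:1:1:1 ratio.
The 1:1:1:1 ratio has 4 parts, so with N = 345 the expected counts are:
  spiny-fruited bitter: 345 × 1/4 = 86.25
  spiny-fruited non-bitter: 345 × 1/4 = 86.25
  smooth-fruited bitter: 345 × 1/4 = 86.25
  smooth-fruited non-bitter: 345 × 1/4 = 86.25
χ² = Σ (O − E)² / E
  spiny-fruited bitter: (83 − 86.25)² / 86.25 = 0.1225
  spiny-fruited non-bitter: (72 − 86.25)² / 86.25 = 2.3543
  smooth-fruited bitter: (97 − 86.25)² / 86.25 = 1.3399
  smooth-fruited non-bitter: (93 − 86.25)² / 86.25 = 0.5283
χ² = 0.1225 + 2.3543 + 1.3399 + 0.5283 = 4.345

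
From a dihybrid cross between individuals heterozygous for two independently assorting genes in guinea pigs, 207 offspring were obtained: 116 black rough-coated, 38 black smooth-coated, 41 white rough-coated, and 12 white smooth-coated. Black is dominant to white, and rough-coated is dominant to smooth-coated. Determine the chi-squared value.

A dihybrid F₂ with independent assortment and complete dominance at both loci gives a 9:3:3:1 phenotypic ratio.
Total ratio parts = 16. Expected numbers out of 207:
  black rough-coated: 207 × 9/16 = 116.4375
  black smooth-coated: 207 × 3/16 = 38.8125
  white rough-coated: 207 × 3/16 = 38.8125
  white smooth-coated: 207 × 1/16 = 12.9375
χ² = Σ (O − E)² / E
  black rough-coated: (116 − 116.4375)² / 116.4375 = 0.0016
  black smooth-coated: (38 − 38.8125)² / 38.8125 = 0.0170
  white rough-coated: (41 − 38.8125)² / 38.8125 = 0.1233
  white smooth-coated: (12 − 12.9375)² / 12.9375 = 0.0679
χ² = 0.0016 + 0.0170 + 0.1233 + 0.0679 = 0.2098 ≈ 0.210

0.210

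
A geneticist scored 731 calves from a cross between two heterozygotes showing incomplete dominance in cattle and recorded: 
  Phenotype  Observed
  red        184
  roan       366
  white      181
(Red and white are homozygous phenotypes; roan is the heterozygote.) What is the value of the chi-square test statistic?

With incomplete dominance, a heterozygote × heterozygote cross gives a 1:2:1 phenotypic ratio.
The 1:2:1 ratio has 4 parts, so with N = 731 the expected counts are:
  red: 731 × 1/4 = 182.75
  roan: 731 × 2/4 = 365.5
  white: 731 × 1/4 = 182.75
χ² = Σ (O − E)² / E
  red: (184 − 182.75)² / 182.75 = 0.0085
  roan: (366 − 365.5)² / 365.5 = 0.0007
  white: (181 − 182.75)² / 182.75 = 0.0168
χ² = 0.0085 + 0.0007 + 0.0168 = 0.026

0.026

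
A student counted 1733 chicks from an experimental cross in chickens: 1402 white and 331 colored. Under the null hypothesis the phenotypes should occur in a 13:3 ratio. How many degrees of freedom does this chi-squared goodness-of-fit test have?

1

A goodness-of-fit test with 2 phenotype classes has df = 2 − 1 = 1.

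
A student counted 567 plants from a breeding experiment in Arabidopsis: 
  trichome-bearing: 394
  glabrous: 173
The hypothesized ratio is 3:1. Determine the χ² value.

9.186

The 3:1 ratio has 4 parts, so with N = 567 the expected counts are:
  trichome-bearing: 567 × 3/4 = 425.25
  glabrous: 567 × 1/4 = 141.75
χ² = Σ (O − E)² / E
  trichome-bearing: (394 − 425.25)² / 425.25 = 2.2964
  glabrous: (173 − 141.75)² / 141.75 = 6.8893
χ² = 2.2964 + 6.8893 = 9.1857 ≈ 9.186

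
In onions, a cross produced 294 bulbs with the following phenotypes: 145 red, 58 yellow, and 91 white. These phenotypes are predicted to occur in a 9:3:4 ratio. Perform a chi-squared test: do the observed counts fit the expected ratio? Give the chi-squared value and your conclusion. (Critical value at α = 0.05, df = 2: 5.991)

The 9:3:4 ratio has 16 parts, so with N = 294 the expected counts are:
  red: 294 × 9/16 = 165.375
  yellow: 294 × 3/16 = 55.125
  white: 294 × 4/16 = 73.5
χ² = Σ (O − E)² / E
  red: (145 − 165.375)² / 165.375 = 2.5103
  yellow: (58 − 55.125)² / 55.125 = 0.1499
  white: (91 − 73.5)² / 73.5 = 4.1667
χ² = 2.5103 + 0.1499 + 4.1667 = 6.8269 ≈ 6.827
Degrees of freedom = 3 − 1 = 2; critical value at α = 0.05 is 5.991.
Since 6.827 > 5.991, we reject the null hypothesis — the data do not fit the 9:3:4 ratio.

6.827; not consistent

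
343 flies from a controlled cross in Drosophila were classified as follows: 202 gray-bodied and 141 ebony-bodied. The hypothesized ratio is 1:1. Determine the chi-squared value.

Expected counts for N = 343 under a 1:1 ratio (total parts = 2):
  gray-bodied: 343 × 1/2 = 171.5
  ebony-bodied: 343 × 1/2 = 171.5
χ² = Σ (O − E)² / E
  gray-bodied: (202 − 171.5)² / 171.5 = 5.4242
  ebony-bodied: (141 − 171.5)² / 171.5 = 5.4242
χ² = 5.4242 + 5.4242 = 10.8484 ≈ 10.848

10.848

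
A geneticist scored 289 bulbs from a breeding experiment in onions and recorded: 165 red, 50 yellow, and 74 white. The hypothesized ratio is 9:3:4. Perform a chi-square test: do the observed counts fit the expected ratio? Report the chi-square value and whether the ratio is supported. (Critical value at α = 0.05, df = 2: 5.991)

Total ratio parts = 16. Expected numbers out of 289:
  red: 289 × 9/16 = 162.5625
  yellow: 289 × 3/16 = 54.1875
  white: 289 × 4/16 = 72.25
χ² = Σ (O − E)² / E
  red: (165 − 162.5625)² / 162.5625 = 0.0365
  yellow: (50 − 54.1875)² / 54.1875 = 0.3236
  white: (74 − 72.25)² / 72.25 = 0.0424
χ² = 0.0365 + 0.3236 + 0.0424 = 0.4025 ≈ 0.403
Degrees of freedom = 3 − 1 = 2; critical value at α = 0.05 is 5.991.
Since 0.403 < 5.991, we fail to reject the null hypothesis — the data are consistent with the 9:3:4 ratio.

0.403; consistent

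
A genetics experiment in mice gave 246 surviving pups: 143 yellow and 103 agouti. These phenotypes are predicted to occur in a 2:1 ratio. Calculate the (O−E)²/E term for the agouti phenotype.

5.378

The 2:1 ratio has 3 parts, so with N = 246 the expected counts are:
  yellow: 246 × 2/3 = 164
  agouti: 246 × 1/3 = 82
Contribution of agouti: (103 − 82)² / 82 = 5.3780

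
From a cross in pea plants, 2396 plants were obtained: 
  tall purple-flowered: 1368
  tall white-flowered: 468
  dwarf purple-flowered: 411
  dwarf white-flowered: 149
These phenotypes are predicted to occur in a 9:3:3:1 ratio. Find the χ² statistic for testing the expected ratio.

4.347

Total ratio parts = 16. Expected numbers out of 2396:
  tall purple-flowered: 2396 × 9/16 = 1347.75
  tall white-flowered: 2396 × 3/16 = 449.25
  dwarf purple-flowered: 2396 × 3/16 = 449.25
  dwarf white-flowered: 2396 × 1/16 = 149.75
χ² = Σ (O − E)² / E
  tall purple-flowered: (1368 − 1347.75)² / 1347.75 = 0.3043
  tall white-flowered: (468 − 449.25)² / 449.25 = 0.7826
  dwarf purple-flowered: (411 − 449.25)² / 449.25 = 3.2567
  dwarf white-flowered: (149 − 149.75)² / 149.75 = 0.0038
χ² = 0.3043 + 0.7826 + 3.2567 + 0.0038 = 4.3474 ≈ 4.347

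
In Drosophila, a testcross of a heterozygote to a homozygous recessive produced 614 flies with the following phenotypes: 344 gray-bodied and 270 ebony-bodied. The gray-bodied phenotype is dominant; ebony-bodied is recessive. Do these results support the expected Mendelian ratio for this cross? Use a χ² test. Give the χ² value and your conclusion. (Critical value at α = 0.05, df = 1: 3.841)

A testcross of a heterozygote (Aa × aa) gives a 1:1 phenotypic ratio.
Total ratio parts = 2. Expected numbers out of 614:
  gray-bodied: 614 × 1/2 = 307
  ebony-bodied: 614 × 1/2 = 307
χ² = Σ (O − E)² / E
  gray-bodied: (344 − 307)² / 307 = 4.4593
  ebony-bodied: (270 − 307)² / 307 = 4.4593
χ² = 4.4593 + 4.4593 = 8.9186 ≈ 8.919
Degrees of freedom = 2 − 1 = 1; critical value at α = 0.05 is 3.841.
Since 8.919 > 3.841, we reject the null hypothesis — the data do not fit the 1:1 ratio.

8.919; not consistent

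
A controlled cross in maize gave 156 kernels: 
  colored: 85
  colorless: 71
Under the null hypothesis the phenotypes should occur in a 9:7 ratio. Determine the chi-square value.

Under the 9:7 hypothesis (Σ ratio = 16, N = 156):
  colored: 156 × 9/16 = 87.75
  colorless: 156 × 7/16 = 68.25
χ² = Σ (O − E)² / E
  colored: (85 − 87.75)² / 87.75 = 0.0862
  colorless: (71 − 68.25)² / 68.25 = 0.1108
χ² = 0.0862 + 0.1108 = 0.197

0.197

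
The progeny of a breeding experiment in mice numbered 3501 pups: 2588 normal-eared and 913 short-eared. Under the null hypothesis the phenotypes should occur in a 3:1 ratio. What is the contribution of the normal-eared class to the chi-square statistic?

0.543

Total ratio parts = 4. Expected numbers out of 3501:
  normal-eared: 3501 × 3/4 = 2625.75
  short-eared: 3501 × 1/4 = 875.25
Contribution of normal-eared: (2588 − 2625.75)² / 2625.75 = 0.5427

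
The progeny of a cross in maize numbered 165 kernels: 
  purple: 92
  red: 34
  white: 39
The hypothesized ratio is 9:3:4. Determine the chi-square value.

Expected counts for N = 165 under a 9:3:4 ratio (total parts = 16):
  purple: 165 × 9/16 = 92.8125
  red: 165 × 3/16 = 30.9375
  white: 165 × 4/16 = 41.25
χ² = Σ (O − E)² / E
  purple: (92 − 92.8125)² / 92.8125 = 0.0071
  red: (34 − 30.9375)² / 30.9375 = 0.3032
  white: (39 − 41.25)² / 41.25 = 0.1227
χ² = 0.0071 + 0.3032 + 0.1227 = 0.433

0.433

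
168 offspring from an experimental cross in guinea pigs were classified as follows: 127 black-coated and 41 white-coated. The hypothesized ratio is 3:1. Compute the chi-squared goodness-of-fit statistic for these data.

Expected counts for N = 168 under a 3:1 ratio (total parts = 4):
  black-coated: 168 × 3/4 = 126
  white-coated: 168 × 1/4 = 42
χ² = Σ (O − E)² / E
  black-coated: (127 − 126)² / 126 = 0.0079
  white-coated: (41 − 42)² / 42 = 0.0238
χ² = 0.0079 + 0.0238 = 0.0317 ≈ 0.032

0.032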